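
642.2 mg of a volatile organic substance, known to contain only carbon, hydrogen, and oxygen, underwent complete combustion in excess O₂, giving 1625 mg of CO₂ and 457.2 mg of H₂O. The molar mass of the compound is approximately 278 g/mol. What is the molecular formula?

mol C = 1.625 g CO₂ ÷ 44.009 g/mol = 0.036924 mol
mol H = 2 × 0.4572 g H₂O ÷ 18.015 g/mol = 0.050758 mol
mass O = 0.6422 − (0.44350 + 0.051164) = 0.14754 g → mol O = 0.14754 ÷ 15.999 = 0.0092218 mol
Divide by the smallest (0.0092218 mol): C 4.004, H 5.504, O 1.000
Multiplying each by 2 gives whole numbers: C 8.01, H 11.01, O 2.00
Empirical formula: C8H11O2
Empirical-formula mass = 139.17 g/mol; 278 ÷ 139.17 ≈ 2, so the molecular formula is C16H22O4.

C16H22O4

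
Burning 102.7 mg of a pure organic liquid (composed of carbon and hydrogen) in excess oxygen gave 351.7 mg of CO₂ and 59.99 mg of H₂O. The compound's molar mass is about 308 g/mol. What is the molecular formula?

mol C = 0.3517 g CO₂ ÷ 44.009 g/mol = 0.0079915 mol
mol H = 2 × 0.05999 g H₂O ÷ 18.015 g/mol = 0.0066600 mol
Divide by the smallest (0.0066600 mol): C 1.200, H 1.000
Multiplying each by 5 gives whole numbers: C 6.00, H 5.00
Empirical formula: C6H5
Empirical-formula mass = 77.11 g/mol; 308 ÷ 77.11 ≈ 4, so the molecular formula is C24H20.

C24H20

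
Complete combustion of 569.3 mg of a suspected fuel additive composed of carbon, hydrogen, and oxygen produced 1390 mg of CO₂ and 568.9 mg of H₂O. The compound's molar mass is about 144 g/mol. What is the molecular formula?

C8H16O2

mol C = 1.390 g CO₂ ÷ 44.009 g/mol = 0.031584 mol
mol H = 2 × 0.5689 g H₂O ÷ 18.015 g/mol = 0.063158 mol
mass O = 0.5693 − (0.37936 + 0.063664) = 0.12628 g → mol O = 0.12628 ÷ 15.999 = 0.0078927 mol
Divide by the smallest (0.0078927 mol): C 4.002, H 8.002, O 1.000
Empirical formula: C4H8O
Empirical-formula mass = 72.11 g/mol; 144 ÷ 72.11 ≈ 2, so the molecular formula is C8H16O2.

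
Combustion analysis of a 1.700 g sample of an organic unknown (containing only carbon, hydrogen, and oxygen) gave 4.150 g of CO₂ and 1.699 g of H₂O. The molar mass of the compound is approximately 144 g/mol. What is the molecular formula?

C8H16O2

mol C = 4.150 g CO₂ ÷ 44.009 g/mol = 0.094299 mol
mol H = 2 × 1.699 g H₂O ÷ 18.015 g/mol = 0.18862 mol
mass O = 1.700 − (1.1326 + 0.19013) = 0.37725 g → mol O = 0.37725 ÷ 15.999 = 0.023579 mol
Divide by the smallest (0.023579 mol): C 3.999, H 7.999, O 1.000
Empirical formula: C4H8O
Empirical-formula mass = 72.11 g/mol; 144 ÷ 72.11 ≈ 2, so the molecular formula is C8H16O2.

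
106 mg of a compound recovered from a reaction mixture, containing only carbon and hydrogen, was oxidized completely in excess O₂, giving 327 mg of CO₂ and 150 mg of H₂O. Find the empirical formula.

C4H9

mol C = 0.327 g CO₂ ÷ 44.009 g/mol = 0.007430 mol
mol H = 2 × 0.150 g H₂O ÷ 18.015 g/mol = 0.01665 mol
Divide by the smallest (0.007430 mol): C 1.000, H 2.241
Multiplying each by 4 gives whole numbers: C 4.00, H 8.96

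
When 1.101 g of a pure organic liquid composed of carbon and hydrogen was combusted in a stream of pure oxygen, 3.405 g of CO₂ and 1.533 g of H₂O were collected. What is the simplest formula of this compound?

C5H11

mol C = 3.405 g CO₂ ÷ 44.009 g/mol = 0.077371 mol
mol H = 2 × 1.533 g H₂O ÷ 18.015 g/mol = 0.17019 mol
Divide by the smallest (0.077371 mol): C 1.000, H 2.200
Multiplying each by 5 gives whole numbers: C 5.00, H 11.00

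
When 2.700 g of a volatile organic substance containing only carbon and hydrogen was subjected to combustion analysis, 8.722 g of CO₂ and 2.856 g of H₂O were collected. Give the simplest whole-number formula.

C5H8

mol C = 8.722 g CO₂ ÷ 44.009 g/mol = 0.19819 mol
mol H = 2 × 2.856 g H₂O ÷ 18.015 g/mol = 0.31707 mol
Divide by the smallest (0.19819 mol): C 1.000, H 1.600
Multiplying each by 5 gives whole numbers: C 5.00, H 8.00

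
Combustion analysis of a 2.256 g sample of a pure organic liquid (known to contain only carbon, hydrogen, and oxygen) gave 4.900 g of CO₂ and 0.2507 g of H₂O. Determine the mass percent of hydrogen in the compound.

mol C = 4.900 g CO₂ ÷ 44.009 g/mol = 0.11134 mol
mol H = 2 × 0.2507 g H₂O ÷ 18.015 g/mol = 0.027832 mol
mass O = 2.256 − (1.3373 + 0.028055) = 0.89063 g → mol O = 0.89063 ÷ 15.999 = 0.055668 mol
mass % H = 0.028055 g ÷ 2.256 g × 100%

1.24%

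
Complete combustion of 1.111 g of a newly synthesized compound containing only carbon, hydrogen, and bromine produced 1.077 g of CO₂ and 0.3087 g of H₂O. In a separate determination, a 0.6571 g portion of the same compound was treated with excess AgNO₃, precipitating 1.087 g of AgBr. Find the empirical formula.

C5H7Br2

mol C = 1.077 g CO₂ ÷ 44.009 g/mol = 0.024472 mol
mol H = 2 × 0.3087 g H₂O ÷ 18.015 g/mol = 0.034271 mol
From the AgBr data: mol Br per gram of compound = (1.087 ÷ 187.772) ÷ 0.6571 = 0.0088098 mol/g, so in the 1.111 g combustion sample mol Br = 0.0097877 mol
Divide by the smallest (0.0097877 mol): C 2.500, H 3.501, Br 1.000
Multiplying each by 2 gives whole numbers: C 5.00, H 7.00, Br 2.00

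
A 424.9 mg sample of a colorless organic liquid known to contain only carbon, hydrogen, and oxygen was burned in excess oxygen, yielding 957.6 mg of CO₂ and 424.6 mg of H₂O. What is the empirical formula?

mol C = 0.9576 g CO₂ ÷ 44.009 g/mol = 0.021759 mol
mol H = 2 × 0.4246 g H₂O ÷ 18.015 g/mol = 0.047138 mol
mass O = 0.4249 − (0.26135 + 0.047516) = 0.11603 g → mol O = 0.11603 ÷ 15.999 = 0.0072526 mol
Divide by the smallest (0.0072526 mol): C 3.000, H 6.500, O 1.000
Multiplying each by 2 gives whole numbers: C 6.00, H 13.00, O 2.00

C6H13O2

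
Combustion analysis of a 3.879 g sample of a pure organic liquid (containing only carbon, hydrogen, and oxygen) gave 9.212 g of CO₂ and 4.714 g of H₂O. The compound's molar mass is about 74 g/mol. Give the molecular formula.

mol C = 9.212 g CO₂ ÷ 44.009 g/mol = 0.20932 mol
mol H = 2 × 4.714 g H₂O ÷ 18.015 g/mol = 0.52334 mol
mass O = 3.879 − (2.5142 + 0.52753) = 0.83732 g → mol O = 0.83732 ÷ 15.999 = 0.052336 mol
Divide by the smallest (0.052336 mol): C 4.000, H 10.000, O 1.000
Empirical formula: C4H10O
Empirical-formula mass = 74.12 g/mol; 74 ÷ 74.12 ≈ 1, so the molecular formula is C4H10O.

C4H10O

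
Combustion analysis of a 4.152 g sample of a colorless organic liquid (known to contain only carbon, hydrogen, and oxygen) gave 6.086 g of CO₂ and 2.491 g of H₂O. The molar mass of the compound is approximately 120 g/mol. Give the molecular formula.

C4H8O4

mol C = 6.086 g CO₂ ÷ 44.009 g/mol = 0.13829 mol
mol H = 2 × 2.491 g H₂O ÷ 18.015 g/mol = 0.27655 mol
mass O = 4.152 − (1.6610 + 0.27876) = 2.2122 g → mol O = 2.2122 ÷ 15.999 = 0.13827 mol
Divide by the smallest (0.13827 mol): C 1.000, H 2.000, O 1.000
Empirical formula: CH2O
Empirical-formula mass = 30.03 g/mol; 120 ÷ 30.03 ≈ 4, so the molecular formula is C4H8O4.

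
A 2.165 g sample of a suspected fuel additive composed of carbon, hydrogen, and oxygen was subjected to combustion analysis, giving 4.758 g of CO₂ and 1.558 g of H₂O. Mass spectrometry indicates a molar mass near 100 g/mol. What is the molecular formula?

mol C = 4.758 g CO₂ ÷ 44.009 g/mol = 0.10811 mol
mol H = 2 × 1.558 g H₂O ÷ 18.015 g/mol = 0.17297 mol
mass O = 2.165 − (1.2986 + 0.17435) = 0.69209 g → mol O = 0.69209 ÷ 15.999 = 0.043258 mol
Divide by the smallest (0.043258 mol): C 2.499, H 3.998, O 1.000
Multiplying each by 2 gives whole numbers: C 5.00, H 8.00, O 2.00
Empirical formula: C5H8O2
Empirical-formula mass = 100.12 g/mol; 100 ÷ 100.12 ≈ 1, so the molecular formula is C5H8O2.

C5H8O2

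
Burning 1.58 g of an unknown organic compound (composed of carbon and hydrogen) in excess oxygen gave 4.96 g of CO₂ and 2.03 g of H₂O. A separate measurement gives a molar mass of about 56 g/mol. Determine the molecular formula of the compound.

C4H8

mol C = 4.96 g CO₂ ÷ 44.009 g/mol = 0.1127 mol
mol H = 2 × 2.03 g H₂O ÷ 18.015 g/mol = 0.2254 mol
Divide by the smallest (0.1127 mol): C 1.000, H 2.000
Empirical formula: CH2
Empirical-formula mass = 14.03 g/mol; 56 ÷ 14.03 ≈ 4, so the molecular formula is C4H8.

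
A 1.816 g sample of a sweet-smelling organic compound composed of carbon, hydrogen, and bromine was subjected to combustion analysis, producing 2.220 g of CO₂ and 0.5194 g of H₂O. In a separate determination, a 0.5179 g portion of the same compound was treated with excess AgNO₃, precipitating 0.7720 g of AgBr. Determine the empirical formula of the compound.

mol C = 2.220 g CO₂ ÷ 44.009 g/mol = 0.050444 mol
mol H = 2 × 0.5194 g H₂O ÷ 18.015 g/mol = 0.057663 mol
From the AgBr data: mol Br per gram of compound = (0.7720 ÷ 187.772) ÷ 0.5179 = 0.0079385 mol/g, so in the 1.816 g combustion sample mol Br = 0.014416 mol
Divide by the smallest (0.014416 mol): C 3.499, H 4.000, Br 1.000
Multiplying each by 2 gives whole numbers: C 7.00, H 8.00, Br 2.00

C7H8Br2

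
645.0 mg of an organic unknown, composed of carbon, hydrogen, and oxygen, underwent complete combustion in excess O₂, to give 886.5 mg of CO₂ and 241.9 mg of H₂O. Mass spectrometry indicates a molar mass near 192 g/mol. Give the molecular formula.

mol C = 0.8865 g CO₂ ÷ 44.009 g/mol = 0.020144 mol
mol H = 2 × 0.2419 g H₂O ÷ 18.015 g/mol = 0.026855 mol
mass O = 0.6450 − (0.24194 + 0.027070) = 0.37598 g → mol O = 0.37598 ÷ 15.999 = 0.023501 mol
Divide by the smallest (0.020144 mol): C 1.000, H 1.333, O 1.167
Multiplying each by 6 gives whole numbers: C 6.00, H 8.00, O 7.00
Empirical formula: C6H8O7
Empirical-formula mass = 192.12 g/mol; 192 ÷ 192.12 ≈ 1, so the molecular formula is C6H8O7.

C6H8O7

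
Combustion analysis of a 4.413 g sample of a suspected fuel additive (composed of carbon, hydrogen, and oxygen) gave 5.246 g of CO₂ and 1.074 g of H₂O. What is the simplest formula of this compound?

mol C = 5.246 g CO₂ ÷ 44.009 g/mol = 0.11920 mol
mol H = 2 × 1.074 g H₂O ÷ 18.015 g/mol = 0.11923 mol
mass O = 4.413 − (1.4317 + 0.12019) = 2.8611 g → mol O = 2.8611 ÷ 15.999 = 0.17883 mol
Divide by the smallest (0.11920 mol): C 1.000, H 1.000, O 1.500
Multiplying each by 2 gives whole numbers: C 2.00, H 2.00, O 3.00

C2H2O3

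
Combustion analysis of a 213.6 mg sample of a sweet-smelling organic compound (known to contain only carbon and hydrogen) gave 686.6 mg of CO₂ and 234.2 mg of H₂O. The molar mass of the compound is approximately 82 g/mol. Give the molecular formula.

mol C = 0.6866 g CO₂ ÷ 44.009 g/mol = 0.015601 mol
mol H = 2 × 0.2342 g H₂O ÷ 18.015 g/mol = 0.026001 mol
Divide by the smallest (0.015601 mol): C 1.000, H 1.667
Multiplying each by 3 gives whole numbers: C 3.00, H 5.00
Empirical formula: C3H5
Empirical-formula mass = 41.07 g/mol; 82 ÷ 41.07 ≈ 2, so the molecular formula is C6H10.

C6H10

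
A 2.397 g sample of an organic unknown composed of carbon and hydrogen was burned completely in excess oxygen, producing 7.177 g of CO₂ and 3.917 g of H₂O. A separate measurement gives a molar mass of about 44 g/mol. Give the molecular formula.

C3H8

mol C = 7.177 g CO₂ ÷ 44.009 g/mol = 0.16308 mol
mol H = 2 × 3.917 g H₂O ÷ 18.015 g/mol = 0.43486 mol
Divide by the smallest (0.16308 mol): C 1.000, H 2.667
Multiplying each by 3 gives whole numbers: C 3.00, H 8.00
Empirical formula: C3H8
Empirical-formula mass = 44.10 g/mol; 44 ÷ 44.10 ≈ 1, so the molecular formula is C3H8.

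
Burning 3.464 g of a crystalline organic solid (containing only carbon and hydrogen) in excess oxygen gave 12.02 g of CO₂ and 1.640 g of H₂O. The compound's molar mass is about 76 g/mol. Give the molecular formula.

mol C = 12.02 g CO₂ ÷ 44.009 g/mol = 0.27313 mol
mol H = 2 × 1.640 g H₂O ÷ 18.015 g/mol = 0.18207 mol
Divide by the smallest (0.18207 mol): C 1.500, H 1.000
Multiplying each by 2 gives whole numbers: C 3.00, H 2.00
Empirical formula: C3H2
Empirical-formula mass = 38.05 g/mol; 76 ÷ 38.05 ≈ 2, so the molecular formula is C6H4.

C6H4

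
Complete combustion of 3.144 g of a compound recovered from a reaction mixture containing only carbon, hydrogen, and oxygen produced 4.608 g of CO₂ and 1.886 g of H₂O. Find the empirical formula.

mol C = 4.608 g CO₂ ÷ 44.009 g/mol = 0.10471 mol
mol H = 2 × 1.886 g H₂O ÷ 18.015 g/mol = 0.20938 mol
mass O = 3.144 − (1.2576 + 0.21106) = 1.6753 g → mol O = 1.6753 ÷ 15.999 = 0.10471 mol
Divide by the smallest (0.10471 mol): C 1.000, H 2.000, O 1.000

CH2O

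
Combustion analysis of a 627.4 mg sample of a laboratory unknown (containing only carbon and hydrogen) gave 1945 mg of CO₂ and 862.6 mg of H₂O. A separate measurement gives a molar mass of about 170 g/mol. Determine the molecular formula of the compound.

mol C = 1.945 g CO₂ ÷ 44.009 g/mol = 0.044196 mol
mol H = 2 × 0.8626 g H₂O ÷ 18.015 g/mol = 0.095765 mol
Divide by the smallest (0.044196 mol): C 1.000, H 2.167
Multiplying each by 6 gives whole numbers: C 6.00, H 13.00
Empirical formula: C6H13
Empirical-formula mass = 85.17 g/mol; 170 ÷ 85.17 ≈ 2, so the molecular formula is C12H26.

C12H26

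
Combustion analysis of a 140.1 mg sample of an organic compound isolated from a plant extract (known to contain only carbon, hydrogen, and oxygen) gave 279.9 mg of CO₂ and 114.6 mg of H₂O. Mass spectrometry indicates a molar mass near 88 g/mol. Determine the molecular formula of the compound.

mol C = 0.2799 g CO₂ ÷ 44.009 g/mol = 0.0063601 mol
mol H = 2 × 0.1146 g H₂O ÷ 18.015 g/mol = 0.012723 mol
mass O = 0.1401 − (0.076391 + 0.012825) = 0.050885 g → mol O = 0.050885 ÷ 15.999 = 0.0031805 mol
Divide by the smallest (0.0031805 mol): C 2.000, H 4.000, O 1.000
Empirical formula: C2H4O
Empirical-formula mass = 44.05 g/mol; 88 ÷ 44.05 ≈ 2, so the molecular formula is C4H8O2.

C4H8O2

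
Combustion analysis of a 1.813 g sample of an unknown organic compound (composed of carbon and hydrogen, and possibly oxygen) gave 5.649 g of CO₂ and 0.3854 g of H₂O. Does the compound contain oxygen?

yes

mol C = 5.649 g CO₂ ÷ 44.009 g/mol = 0.12836 mol
mol H = 2 × 0.3854 g H₂O ÷ 18.015 g/mol = 0.042787 mol
C and H account for only 1.5849 g of the 1.813 g sample; the remaining 0.22814 g must be oxygen.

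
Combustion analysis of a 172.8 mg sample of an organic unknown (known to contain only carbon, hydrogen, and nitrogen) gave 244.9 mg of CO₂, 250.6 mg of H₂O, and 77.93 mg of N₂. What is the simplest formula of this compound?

mol C = 0.2449 g CO₂ ÷ 44.009 g/mol = 0.0055648 mol
mol H = 2 × 0.2506 g H₂O ÷ 18.015 g/mol = 0.027821 mol
mol N = 2 × 0.07793 g N₂ ÷ 28.014 g/mol = 0.0055636 mol
Divide by the smallest (0.0055636 mol): C 1.000, H 5.001, N 1.000

CH5N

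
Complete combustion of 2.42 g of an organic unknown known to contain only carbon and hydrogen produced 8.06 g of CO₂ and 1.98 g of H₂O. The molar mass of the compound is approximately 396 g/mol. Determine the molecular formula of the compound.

C30H36

mol C = 8.06 g CO₂ ÷ 44.009 g/mol = 0.1831 mol
mol H = 2 × 1.98 g H₂O ÷ 18.015 g/mol = 0.2198 mol
Divide by the smallest (0.1831 mol): C 1.000, H 1.200
Multiplying each by 5 gives whole numbers: C 5.00, H 6.00
Empirical formula: C5H6
Empirical-formula mass = 66.10 g/mol; 396 ÷ 66.10 ≈ 6, so the molecular formula is C30H36.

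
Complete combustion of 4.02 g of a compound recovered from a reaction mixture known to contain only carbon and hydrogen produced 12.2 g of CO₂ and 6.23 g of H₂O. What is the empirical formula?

C2H5

mol C = 12.2 g CO₂ ÷ 44.009 g/mol = 0.2772 mol
mol H = 2 × 6.23 g H₂O ÷ 18.015 g/mol = 0.6916 mol
Divide by the smallest (0.2772 mol): C 1.000, H 2.495
Multiplying each by 2 gives whole numbers: C 2.00, H 4.99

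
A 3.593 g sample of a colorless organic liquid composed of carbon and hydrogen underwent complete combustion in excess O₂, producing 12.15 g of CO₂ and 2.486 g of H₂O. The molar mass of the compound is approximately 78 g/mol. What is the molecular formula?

C6H6

mol C = 12.15 g CO₂ ÷ 44.009 g/mol = 0.27608 mol
mol H = 2 × 2.486 g H₂O ÷ 18.015 g/mol = 0.27599 mol
Divide by the smallest (0.27599 mol): C 1.000, H 1.000
Empirical formula: CH
Empirical-formula mass = 13.02 g/mol; 78 ÷ 13.02 ≈ 6, so the molecular formula is C6H6.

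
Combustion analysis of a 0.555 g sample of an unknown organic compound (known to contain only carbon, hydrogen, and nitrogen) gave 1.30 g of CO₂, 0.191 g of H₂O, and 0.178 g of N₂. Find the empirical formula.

mol C = 1.30 g CO₂ ÷ 44.009 g/mol = 0.02954 mol
mol H = 2 × 0.191 g H₂O ÷ 18.015 g/mol = 0.02120 mol
mol N = 2 × 0.178 g N₂ ÷ 28.014 g/mol = 0.01271 mol
Divide by the smallest (0.01271 mol): C 2.324, H 1.669, N 1.000
Multiplying each by 3 gives whole numbers: C 6.97, H 5.01, N 3.00

C7H5N3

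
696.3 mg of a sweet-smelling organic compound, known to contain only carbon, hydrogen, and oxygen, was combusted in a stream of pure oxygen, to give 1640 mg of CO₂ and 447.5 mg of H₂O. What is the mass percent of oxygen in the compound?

28.53%

mol C = 1.640 g CO₂ ÷ 44.009 g/mol = 0.037265 mol
mol H = 2 × 0.4475 g H₂O ÷ 18.015 g/mol = 0.049681 mol
mass O = 0.6963 − (0.44759 + 0.050078) = 0.19863 g → mol O = 0.19863 ÷ 15.999 = 0.012415 mol
mass % O = 0.19863 g ÷ 0.6963 g × 100%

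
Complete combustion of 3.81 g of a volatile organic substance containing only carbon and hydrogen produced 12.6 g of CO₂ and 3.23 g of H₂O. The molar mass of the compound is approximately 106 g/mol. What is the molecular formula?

C8H10

mol C = 12.6 g CO₂ ÷ 44.009 g/mol = 0.2863 mol
mol H = 2 × 3.23 g H₂O ÷ 18.015 g/mol = 0.3586 mol
Divide by the smallest (0.2863 mol): C 1.000, H 1.252
Multiplying each by 4 gives whole numbers: C 4.00, H 5.01
Empirical formula: C4H5
Empirical-formula mass = 53.08 g/mol; 106 ÷ 53.08 ≈ 2, so the molecular formula is C8H10.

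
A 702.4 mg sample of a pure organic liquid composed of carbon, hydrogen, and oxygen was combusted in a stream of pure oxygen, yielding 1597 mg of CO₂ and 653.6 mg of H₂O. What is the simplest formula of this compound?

mol C = 1.597 g CO₂ ÷ 44.009 g/mol = 0.036288 mol
mol H = 2 × 0.6536 g H₂O ÷ 18.015 g/mol = 0.072562 mol
mass O = 0.7024 − (0.43586 + 0.073142) = 0.19340 g → mol O = 0.19340 ÷ 15.999 = 0.012088 mol
Divide by the smallest (0.012088 mol): C 3.002, H 6.003, O 1.000

C3H6O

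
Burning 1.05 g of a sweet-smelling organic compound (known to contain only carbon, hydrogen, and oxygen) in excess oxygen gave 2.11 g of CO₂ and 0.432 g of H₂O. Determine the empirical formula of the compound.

mol C = 2.11 g CO₂ ÷ 44.009 g/mol = 0.04794 mol
mol H = 2 × 0.432 g H₂O ÷ 18.015 g/mol = 0.04796 mol
mass O = 1.05 − (0.5759 + 0.04834) = 0.4258 g → mol O = 0.4258 ÷ 15.999 = 0.02661 mol
Divide by the smallest (0.02661 mol): C 1.802, H 1.802, O 1.000
Multiplying each by 5 gives whole numbers: C 9.01, H 9.01, O 5.00

C9H9O5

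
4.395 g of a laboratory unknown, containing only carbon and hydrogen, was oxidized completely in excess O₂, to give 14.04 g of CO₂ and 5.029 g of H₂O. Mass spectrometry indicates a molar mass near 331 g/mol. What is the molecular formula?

C24H42

mol C = 14.04 g CO₂ ÷ 44.009 g/mol = 0.31903 mol
mol H = 2 × 5.029 g H₂O ÷ 18.015 g/mol = 0.55831 mol
Divide by the smallest (0.31903 mol): C 1.000, H 1.750
Multiplying each by 4 gives whole numbers: C 4.00, H 7.00
Empirical formula: C4H7
Empirical-formula mass = 55.10 g/mol; 331 ÷ 55.10 ≈ 6, so the molecular formula is C24H42.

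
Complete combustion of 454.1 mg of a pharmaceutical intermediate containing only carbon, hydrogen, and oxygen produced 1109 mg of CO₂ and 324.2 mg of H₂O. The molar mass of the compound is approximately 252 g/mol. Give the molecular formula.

C14H20O4

mol C = 1.109 g CO₂ ÷ 44.009 g/mol = 0.025199 mol
mol H = 2 × 0.3242 g H₂O ÷ 18.015 g/mol = 0.035992 mol
mass O = 0.4541 − (0.30267 + 0.036280) = 0.11515 g → mol O = 0.11515 ÷ 15.999 = 0.0071973 mol
Divide by the smallest (0.0071973 mol): C 3.501, H 5.001, O 1.000
Multiplying each by 2 gives whole numbers: C 7.00, H 10.00, O 2.00
Empirical formula: C7H10O2
Empirical-formula mass = 126.16 g/mol; 252 ÷ 126.16 ≈ 2, so the molecular formula is C14H20O4.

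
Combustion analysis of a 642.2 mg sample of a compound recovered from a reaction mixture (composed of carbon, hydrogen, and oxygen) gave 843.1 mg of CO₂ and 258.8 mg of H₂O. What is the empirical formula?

C4H6O5

mol C = 0.8431 g CO₂ ÷ 44.009 g/mol = 0.019157 mol
mol H = 2 × 0.2588 g H₂O ÷ 18.015 g/mol = 0.028732 mol
mass O = 0.6422 − (0.23010 + 0.028961) = 0.38314 g → mol O = 0.38314 ÷ 15.999 = 0.023948 mol
Divide by the smallest (0.019157 mol): C 1.000, H 1.500, O 1.250
Multiplying each by 4 gives whole numbers: C 4.00, H 6.00, O 5.00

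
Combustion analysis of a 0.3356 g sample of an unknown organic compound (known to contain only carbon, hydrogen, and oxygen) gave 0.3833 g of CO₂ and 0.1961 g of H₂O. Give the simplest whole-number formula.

mol C = 0.3833 g CO₂ ÷ 44.009 g/mol = 0.0087096 mol
mol H = 2 × 0.1961 g H₂O ÷ 18.015 g/mol = 0.021771 mol
mass O = 0.3356 − (0.10461 + 0.021945) = 0.20904 g → mol O = 0.20904 ÷ 15.999 = 0.013066 mol
Divide by the smallest (0.0087096 mol): C 1.000, H 2.500, O 1.500
Multiplying each by 2 gives whole numbers: C 2.00, H 5.00, O 3.00

C2H5O3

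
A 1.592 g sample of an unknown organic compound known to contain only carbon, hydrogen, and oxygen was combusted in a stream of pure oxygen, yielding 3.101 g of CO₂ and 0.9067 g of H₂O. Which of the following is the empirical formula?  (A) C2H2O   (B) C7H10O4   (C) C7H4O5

mol C = 3.101 g CO₂ ÷ 44.009 g/mol = 0.070463 mol
mol H = 2 × 0.9067 g H₂O ÷ 18.015 g/mol = 0.10066 mol
mass O = 1.592 − (0.84633 + 0.10147) = 0.64420 g → mol O = 0.64420 ÷ 15.999 = 0.040265 mol
Divide by the smallest (0.040265 mol): C 1.750, H 2.500, O 1.000
Multiplying each by 4 gives whole numbers: C 7.00, H 10.00, O 4.00

(B) C7H10O4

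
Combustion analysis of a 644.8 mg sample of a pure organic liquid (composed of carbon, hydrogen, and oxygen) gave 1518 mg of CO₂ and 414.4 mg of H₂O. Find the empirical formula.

mol C = 1.518 g CO₂ ÷ 44.009 g/mol = 0.034493 mol
mol H = 2 × 0.4144 g H₂O ÷ 18.015 g/mol = 0.046006 mol
mass O = 0.6448 − (0.41429 + 0.046374) = 0.18413 g → mol O = 0.18413 ÷ 15.999 = 0.011509 mol
Divide by the smallest (0.011509 mol): C 2.997, H 3.997, O 1.000

C3H4O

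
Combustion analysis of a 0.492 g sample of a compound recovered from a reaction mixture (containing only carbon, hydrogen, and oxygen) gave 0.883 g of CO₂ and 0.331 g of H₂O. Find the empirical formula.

mol C = 0.883 g CO₂ ÷ 44.009 g/mol = 0.02006 mol
mol H = 2 × 0.331 g H₂O ÷ 18.015 g/mol = 0.03675 mol
mass O = 0.492 − (0.2410 + 0.03704) = 0.2140 g → mol O = 0.2140 ÷ 15.999 = 0.01337 mol
Divide by the smallest (0.01337 mol): C 1.500, H 2.748, O 1.000
Multiplying each by 4 gives whole numbers: C 6.00, H 10.99, O 4.00

C6H11O4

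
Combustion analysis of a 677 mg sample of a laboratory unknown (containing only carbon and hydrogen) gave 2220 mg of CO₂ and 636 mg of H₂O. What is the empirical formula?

mol C = 2.22 g CO₂ ÷ 44.009 g/mol = 0.05044 mol
mol H = 2 × 0.636 g H₂O ÷ 18.015 g/mol = 0.07061 mol
Divide by the smallest (0.05044 mol): C 1.000, H 1.400
Multiplying each by 5 gives whole numbers: C 5.00, H 7.00

C5H7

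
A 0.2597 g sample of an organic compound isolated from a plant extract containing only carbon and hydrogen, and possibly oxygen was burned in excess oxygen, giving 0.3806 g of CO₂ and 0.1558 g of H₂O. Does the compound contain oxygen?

yes

mol C = 0.3806 g CO₂ ÷ 44.009 g/mol = 0.0086482 mol
mol H = 2 × 0.1558 g H₂O ÷ 18.015 g/mol = 0.017297 mol
C and H account for only 0.12131 g of the 0.2597 g sample; the remaining 0.13839 g must be oxygen.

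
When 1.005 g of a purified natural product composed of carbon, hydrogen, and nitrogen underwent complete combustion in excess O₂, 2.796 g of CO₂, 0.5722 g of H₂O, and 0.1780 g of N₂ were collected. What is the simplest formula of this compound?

mol C = 2.796 g CO₂ ÷ 44.009 g/mol = 0.063532 mol
mol H = 2 × 0.5722 g H₂O ÷ 18.015 g/mol = 0.063525 mol
mol N = 2 × 0.1780 g N₂ ÷ 28.014 g/mol = 0.012708 mol
Divide by the smallest (0.012708 mol): C 4.999, H 4.999, N 1.000

C5H5N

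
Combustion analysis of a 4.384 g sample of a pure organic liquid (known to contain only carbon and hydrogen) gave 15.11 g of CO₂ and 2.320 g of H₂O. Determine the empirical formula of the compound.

C4H3

mol C = 15.11 g CO₂ ÷ 44.009 g/mol = 0.34334 mol
mol H = 2 × 2.320 g H₂O ÷ 18.015 g/mol = 0.25756 mol
Divide by the smallest (0.25756 mol): C 1.333, H 1.000
Multiplying each by 3 gives whole numbers: C 4.00, H 3.00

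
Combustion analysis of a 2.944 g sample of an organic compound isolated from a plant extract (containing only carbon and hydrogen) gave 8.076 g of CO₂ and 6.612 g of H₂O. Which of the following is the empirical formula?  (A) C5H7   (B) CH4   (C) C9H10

(B) CH4

mol C = 8.076 g CO₂ ÷ 44.009 g/mol = 0.18351 mol
mol H = 2 × 6.612 g H₂O ÷ 18.015 g/mol = 0.73405 mol
Divide by the smallest (0.18351 mol): C 1.000, H 4.000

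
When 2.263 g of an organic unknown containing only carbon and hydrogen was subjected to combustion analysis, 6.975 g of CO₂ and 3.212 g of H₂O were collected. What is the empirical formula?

C4H9

mol C = 6.975 g CO₂ ÷ 44.009 g/mol = 0.15849 mol
mol H = 2 × 3.212 g H₂O ÷ 18.015 g/mol = 0.35659 mol
Divide by the smallest (0.15849 mol): C 1.000, H 2.250
Multiplying each by 4 gives whole numbers: C 4.00, H 9.00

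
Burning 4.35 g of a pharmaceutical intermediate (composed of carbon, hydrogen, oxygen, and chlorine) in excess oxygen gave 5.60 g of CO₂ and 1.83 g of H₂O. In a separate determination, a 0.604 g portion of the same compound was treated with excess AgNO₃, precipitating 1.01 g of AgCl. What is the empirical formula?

mol C = 5.60 g CO₂ ÷ 44.009 g/mol = 0.1272 mol
mol H = 2 × 1.83 g H₂O ÷ 18.015 g/mol = 0.2032 mol
From the AgCl data: mol Cl per gram of compound = (1.01 ÷ 143.318) ÷ 0.604 = 0.01167 mol/g, so in the 4.35 g combustion sample mol Cl = 0.05075 mol
mass O = 4.35 − (1.528 + 0.2048 + 1.799) = 0.8176 g → mol O = 0.8176 ÷ 15.999 = 0.05110 mol
Divide by the smallest (0.05075 mol): C 2.507, H 4.003, Cl 1.000, O 1.007
Multiplying each by 2 gives whole numbers: C 5.01, H 8.01, Cl 2.00, O 2.01

C5H8Cl2O2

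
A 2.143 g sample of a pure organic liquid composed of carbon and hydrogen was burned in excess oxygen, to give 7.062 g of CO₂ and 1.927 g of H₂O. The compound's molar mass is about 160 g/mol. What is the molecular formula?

mol C = 7.062 g CO₂ ÷ 44.009 g/mol = 0.16047 mol
mol H = 2 × 1.927 g H₂O ÷ 18.015 g/mol = 0.21393 mol
Divide by the smallest (0.16047 mol): C 1.000, H 1.333
Multiplying each by 3 gives whole numbers: C 3.00, H 4.00
Empirical formula: C3H4
Empirical-formula mass = 40.06 g/mol; 160 ÷ 40.06 ≈ 4, so the molecular formula is C12H16.

C12H16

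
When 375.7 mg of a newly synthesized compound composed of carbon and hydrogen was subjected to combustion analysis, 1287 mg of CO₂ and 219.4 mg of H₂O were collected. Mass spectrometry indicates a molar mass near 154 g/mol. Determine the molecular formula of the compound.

mol C = 1.287 g CO₂ ÷ 44.009 g/mol = 0.029244 mol
mol H = 2 × 0.2194 g H₂O ÷ 18.015 g/mol = 0.024357 mol
Divide by the smallest (0.024357 mol): C 1.201, H 1.000
Multiplying each by 5 gives whole numbers: C 6.00, H 5.00
Empirical formula: C6H5
Empirical-formula mass = 77.11 g/mol; 154 ÷ 77.11 ≈ 2, so the molecular formula is C12H10.

C12H10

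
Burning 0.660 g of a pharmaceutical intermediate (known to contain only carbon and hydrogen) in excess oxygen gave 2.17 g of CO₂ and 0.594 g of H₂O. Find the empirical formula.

mol C = 2.17 g CO₂ ÷ 44.009 g/mol = 0.04931 mol
mol H = 2 × 0.594 g H₂O ÷ 18.015 g/mol = 0.06595 mol
Divide by the smallest (0.04931 mol): C 1.000, H 1.337
Multiplying each by 3 gives whole numbers: C 3.00, H 4.01

C3H4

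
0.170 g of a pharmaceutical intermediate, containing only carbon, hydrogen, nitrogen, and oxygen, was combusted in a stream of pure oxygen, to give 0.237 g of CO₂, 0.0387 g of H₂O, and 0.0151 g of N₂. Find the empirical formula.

C5H4NO5

mol C = 0.237 g CO₂ ÷ 44.009 g/mol = 0.005385 mol
mol H = 2 × 0.0387 g H₂O ÷ 18.015 g/mol = 0.004296 mol
mol N = 2 × 0.0151 g N₂ ÷ 28.014 g/mol = 0.001078 mol
mass O = 0.170 − (0.06468 + 0.004331 + 0.01510) = 0.08589 g → mol O = 0.08589 ÷ 15.999 = 0.005368 mol
Divide by the smallest (0.001078 mol): C 4.995, H 3.985, N 1.000, O 4.980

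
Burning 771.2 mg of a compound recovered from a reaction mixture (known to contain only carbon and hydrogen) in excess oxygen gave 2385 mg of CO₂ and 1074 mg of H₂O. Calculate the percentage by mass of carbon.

84.40%

mol C = 2.385 g CO₂ ÷ 44.009 g/mol = 0.054193 mol
mol H = 2 × 1.074 g H₂O ÷ 18.015 g/mol = 0.11923 mol
mass % C = 0.65092 g ÷ 0.7712 g × 100%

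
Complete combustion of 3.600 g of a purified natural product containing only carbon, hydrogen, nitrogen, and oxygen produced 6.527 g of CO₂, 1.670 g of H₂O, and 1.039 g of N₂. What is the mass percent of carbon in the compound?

49.48%

mol C = 6.527 g CO₂ ÷ 44.009 g/mol = 0.14831 mol
mol H = 2 × 1.670 g H₂O ÷ 18.015 g/mol = 0.18540 mol
mol N = 2 × 1.039 g N₂ ÷ 28.014 g/mol = 0.074177 mol
mass O = 3.600 − (1.7814 + 0.18688 + 1.0390) = 0.59276 g → mol O = 0.59276 ÷ 15.999 = 0.037050 mol
mass % C = 1.7814 g ÷ 3.600 g × 100%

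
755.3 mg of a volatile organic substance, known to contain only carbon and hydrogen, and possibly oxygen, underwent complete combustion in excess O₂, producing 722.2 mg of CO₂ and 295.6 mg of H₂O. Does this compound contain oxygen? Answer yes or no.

yes

mol C = 0.7222 g CO₂ ÷ 44.009 g/mol = 0.016410 mol
mol H = 2 × 0.2956 g H₂O ÷ 18.015 g/mol = 0.032817 mol
C and H account for only 0.23018 g of the 0.7553 g sample; the remaining 0.52512 g must be oxygen.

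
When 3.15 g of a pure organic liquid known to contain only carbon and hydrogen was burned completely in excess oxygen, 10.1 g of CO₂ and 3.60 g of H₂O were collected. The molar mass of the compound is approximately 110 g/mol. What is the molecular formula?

C8H14

mol C = 10.1 g CO₂ ÷ 44.009 g/mol = 0.2295 mol
mol H = 2 × 3.60 g H₂O ÷ 18.015 g/mol = 0.3997 mol
Divide by the smallest (0.2295 mol): C 1.000, H 1.741
Multiplying each by 4 gives whole numbers: C 4.00, H 6.97
Empirical formula: C4H7
Empirical-formula mass = 55.10 g/mol; 110 ÷ 55.10 ≈ 2, so the molecular formula is C8H14.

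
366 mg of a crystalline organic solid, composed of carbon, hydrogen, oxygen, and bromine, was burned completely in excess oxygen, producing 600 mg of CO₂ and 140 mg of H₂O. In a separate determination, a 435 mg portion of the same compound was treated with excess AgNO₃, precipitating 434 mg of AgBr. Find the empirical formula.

C7H8BrO

mol C = 0.600 g CO₂ ÷ 44.009 g/mol = 0.01363 mol
mol H = 2 × 0.140 g H₂O ÷ 18.015 g/mol = 0.01554 mol
From the AgBr data: mol Br per gram of compound = (0.434 ÷ 187.772) ÷ 0.435 = 0.005313 mol/g, so in the 0.366 g combustion sample mol Br = 0.001945 mol
mass O = 0.366 − (0.1638 + 0.01567 + 0.1554) = 0.03119 g → mol O = 0.03119 ÷ 15.999 = 0.001950 mol
Divide by the smallest (0.001945 mol): C 7.011, H 7.992, Br 1.000, O 1.003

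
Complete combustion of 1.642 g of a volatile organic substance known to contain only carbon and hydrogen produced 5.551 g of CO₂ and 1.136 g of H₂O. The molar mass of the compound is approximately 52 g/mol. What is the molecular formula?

mol C = 5.551 g CO₂ ÷ 44.009 g/mol = 0.12613 mol
mol H = 2 × 1.136 g H₂O ÷ 18.015 g/mol = 0.12612 mol
Divide by the smallest (0.12612 mol): C 1.000, H 1.000
Empirical formula: CH
Empirical-formula mass = 13.02 g/mol; 52 ÷ 13.02 ≈ 4, so the molecular formula is C4H4.

C4H4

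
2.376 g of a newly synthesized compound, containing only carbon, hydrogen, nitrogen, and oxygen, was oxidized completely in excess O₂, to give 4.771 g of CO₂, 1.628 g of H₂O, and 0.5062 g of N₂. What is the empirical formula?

mol C = 4.771 g CO₂ ÷ 44.009 g/mol = 0.10841 mol
mol H = 2 × 1.628 g H₂O ÷ 18.015 g/mol = 0.18074 mol
mol N = 2 × 0.5062 g N₂ ÷ 28.014 g/mol = 0.036139 mol
mass O = 2.376 − (1.3021 + 0.18218 + 0.50620) = 0.38551 g → mol O = 0.38551 ÷ 15.999 = 0.024096 mol
Divide by the smallest (0.024096 mol): C 4.499, H 7.501, N 1.500, O 1.000
Multiplying each by 2 gives whole numbers: C 9.00, H 15.00, N 3.00, O 2.00

C9H15N3O2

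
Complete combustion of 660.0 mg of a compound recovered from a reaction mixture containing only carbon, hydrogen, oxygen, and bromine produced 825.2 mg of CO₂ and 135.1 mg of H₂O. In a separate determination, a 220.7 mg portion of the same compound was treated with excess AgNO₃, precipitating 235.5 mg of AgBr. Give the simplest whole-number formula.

C5H4BrO2

mol C = 0.8252 g CO₂ ÷ 44.009 g/mol = 0.018751 mol
mol H = 2 × 0.1351 g H₂O ÷ 18.015 g/mol = 0.014999 mol
From the AgBr data: mol Br per gram of compound = (0.2355 ÷ 187.772) ÷ 0.2207 = 0.0056827 mol/g, so in the 0.6600 g combustion sample mol Br = 0.0037506 mol
mass O = 0.6600 − (0.22521 + 0.015119 + 0.29969) = 0.11998 g → mol O = 0.11998 ÷ 15.999 = 0.0074991 mol
Divide by the smallest (0.0037506 mol): C 4.999, H 3.999, Br 1.000, O 1.999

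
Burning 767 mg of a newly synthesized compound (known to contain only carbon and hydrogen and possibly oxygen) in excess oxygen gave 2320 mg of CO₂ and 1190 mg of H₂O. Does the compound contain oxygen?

no

mol C = 2.32 g CO₂ ÷ 44.009 g/mol = 0.05272 mol
mol H = 2 × 1.19 g H₂O ÷ 18.015 g/mol = 0.1321 mol
C and H together account for 0.7663 g — essentially the entire 0.767 g sample — so the compound contains no oxygen.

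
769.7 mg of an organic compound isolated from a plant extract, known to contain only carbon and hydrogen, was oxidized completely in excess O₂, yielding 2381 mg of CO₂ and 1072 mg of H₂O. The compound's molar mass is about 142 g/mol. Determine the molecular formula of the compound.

mol C = 2.381 g CO₂ ÷ 44.009 g/mol = 0.054103 mol
mol H = 2 × 1.072 g H₂O ÷ 18.015 g/mol = 0.11901 mol
Divide by the smallest (0.054103 mol): C 1.000, H 2.200
Multiplying each by 5 gives whole numbers: C 5.00, H 11.00
Empirical formula: C5H11
Empirical-formula mass = 71.14 g/mol; 142 ÷ 71.14 ≈ 2, so the molecular formula is C10H22.

C10H22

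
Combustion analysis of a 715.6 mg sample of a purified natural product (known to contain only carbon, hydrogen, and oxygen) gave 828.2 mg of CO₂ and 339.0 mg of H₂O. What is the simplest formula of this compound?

C2H4O3

mol C = 0.8282 g CO₂ ÷ 44.009 g/mol = 0.018819 mol
mol H = 2 × 0.3390 g H₂O ÷ 18.015 g/mol = 0.037635 mol
mass O = 0.7156 − (0.22603 + 0.037936) = 0.45163 g → mol O = 0.45163 ÷ 15.999 = 0.028229 mol
Divide by the smallest (0.018819 mol): C 1.000, H 2.000, O 1.500
Multiplying each by 2 gives whole numbers: C 2.00, H 4.00, O 3.00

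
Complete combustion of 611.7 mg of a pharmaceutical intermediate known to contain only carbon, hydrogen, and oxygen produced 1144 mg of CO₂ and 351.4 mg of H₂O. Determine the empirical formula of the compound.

C8H12O5

mol C = 1.144 g CO₂ ÷ 44.009 g/mol = 0.025995 mol
mol H = 2 × 0.3514 g H₂O ÷ 18.015 g/mol = 0.039012 mol
mass O = 0.6117 − (0.31222 + 0.039324) = 0.26015 g → mol O = 0.26015 ÷ 15.999 = 0.016261 mol
Divide by the smallest (0.016261 mol): C 1.599, H 2.399, O 1.000
Multiplying each by 5 gives whole numbers: C 7.99, H 12.00, O 5.00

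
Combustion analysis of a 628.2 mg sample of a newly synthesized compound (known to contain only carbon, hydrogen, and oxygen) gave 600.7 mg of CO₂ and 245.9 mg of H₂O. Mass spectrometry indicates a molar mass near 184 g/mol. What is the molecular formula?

mol C = 0.6007 g CO₂ ÷ 44.009 g/mol = 0.013649 mol
mol H = 2 × 0.2459 g H₂O ÷ 18.015 g/mol = 0.027299 mol
mass O = 0.6282 − (0.16394 + 0.027518) = 0.43674 g → mol O = 0.43674 ÷ 15.999 = 0.027298 mol
Divide by the smallest (0.013649 mol): C 1.000, H 2.000, O 2.000
Empirical formula: CH2O2
Empirical-formula mass = 46.02 g/mol; 184 ÷ 46.02 ≈ 4, so the molecular formula is C4H8O8.

C4H8O8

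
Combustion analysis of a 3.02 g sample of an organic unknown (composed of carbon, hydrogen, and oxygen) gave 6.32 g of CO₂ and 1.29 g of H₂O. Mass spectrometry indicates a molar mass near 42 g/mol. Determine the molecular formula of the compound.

mol C = 6.32 g CO₂ ÷ 44.009 g/mol = 0.1436 mol
mol H = 2 × 1.29 g H₂O ÷ 18.015 g/mol = 0.1432 mol
mass O = 3.02 − (1.725 + 0.1444) = 1.151 g → mol O = 1.151 ÷ 15.999 = 0.07193 mol
Divide by the smallest (0.07193 mol): C 1.997, H 1.991, O 1.000
Empirical formula: C2H2O
Empirical-formula mass = 42.04 g/mol; 42 ÷ 42.04 ≈ 1, so the molecular formula is C2H2O.

C2H2O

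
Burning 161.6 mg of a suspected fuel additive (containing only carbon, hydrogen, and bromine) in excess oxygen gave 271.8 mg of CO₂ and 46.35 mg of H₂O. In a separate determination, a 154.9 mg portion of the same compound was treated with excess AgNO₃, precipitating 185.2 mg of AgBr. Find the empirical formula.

C6H5Br

mol C = 0.2718 g CO₂ ÷ 44.009 g/mol = 0.0061760 mol
mol H = 2 × 0.04635 g H₂O ÷ 18.015 g/mol = 0.0051457 mol
From the AgBr data: mol Br per gram of compound = (0.1852 ÷ 187.772) ÷ 0.1549 = 0.0063674 mol/g, so in the 0.1616 g combustion sample mol Br = 0.0010290 mol
Divide by the smallest (0.0010290 mol): C 6.002, H 5.001, Br 1.000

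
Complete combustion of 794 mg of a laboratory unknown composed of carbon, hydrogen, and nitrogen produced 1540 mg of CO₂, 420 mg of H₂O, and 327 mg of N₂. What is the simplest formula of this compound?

mol C = 1.54 g CO₂ ÷ 44.009 g/mol = 0.03499 mol
mol H = 2 × 0.420 g H₂O ÷ 18.015 g/mol = 0.04663 mol
mol N = 2 × 0.327 g N₂ ÷ 28.014 g/mol = 0.02335 mol
Divide by the smallest (0.02335 mol): C 1.499, H 1.997, N 1.000
Multiplying each by 2 gives whole numbers: C 3.00, H 3.99, N 2.00

C3H4N2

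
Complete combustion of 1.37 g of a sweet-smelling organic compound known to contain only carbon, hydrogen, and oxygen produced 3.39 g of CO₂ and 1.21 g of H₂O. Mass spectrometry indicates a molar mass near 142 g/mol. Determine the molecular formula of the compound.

C8H14O2

mol C = 3.39 g CO₂ ÷ 44.009 g/mol = 0.07703 mol
mol H = 2 × 1.21 g H₂O ÷ 18.015 g/mol = 0.1343 mol
mass O = 1.37 − (0.9252 + 0.1354) = 0.3094 g → mol O = 0.3094 ÷ 15.999 = 0.01934 mol
Divide by the smallest (0.01934 mol): C 3.983, H 6.947, O 1.000
Empirical formula: C4H7O
Empirical-formula mass = 71.10 g/mol; 142 ÷ 71.10 ≈ 2, so the molecular formula is C8H14O2.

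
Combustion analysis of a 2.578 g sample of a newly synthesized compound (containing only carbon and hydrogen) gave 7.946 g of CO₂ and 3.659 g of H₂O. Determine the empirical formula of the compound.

mol C = 7.946 g CO₂ ÷ 44.009 g/mol = 0.18055 mol
mol H = 2 × 3.659 g H₂O ÷ 18.015 g/mol = 0.40622 mol
Divide by the smallest (0.18055 mol): C 1.000, H 2.250
Multiplying each by 4 gives whole numbers: C 4.00, H 9.00

C4H9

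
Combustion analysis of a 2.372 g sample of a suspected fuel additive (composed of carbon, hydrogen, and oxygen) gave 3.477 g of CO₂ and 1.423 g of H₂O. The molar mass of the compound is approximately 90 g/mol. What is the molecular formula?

C3H6O3

mol C = 3.477 g CO₂ ÷ 44.009 g/mol = 0.079007 mol
mol H = 2 × 1.423 g H₂O ÷ 18.015 g/mol = 0.15798 mol
mass O = 2.372 − (0.94895 + 0.15924) = 1.2638 g → mol O = 1.2638 ÷ 15.999 = 0.078993 mol
Divide by the smallest (0.078993 mol): C 1.000, H 2.000, O 1.000
Empirical formula: CH2O
Empirical-formula mass = 30.03 g/mol; 90 ÷ 30.03 ≈ 3, so the molecular formula is C3H6O3.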